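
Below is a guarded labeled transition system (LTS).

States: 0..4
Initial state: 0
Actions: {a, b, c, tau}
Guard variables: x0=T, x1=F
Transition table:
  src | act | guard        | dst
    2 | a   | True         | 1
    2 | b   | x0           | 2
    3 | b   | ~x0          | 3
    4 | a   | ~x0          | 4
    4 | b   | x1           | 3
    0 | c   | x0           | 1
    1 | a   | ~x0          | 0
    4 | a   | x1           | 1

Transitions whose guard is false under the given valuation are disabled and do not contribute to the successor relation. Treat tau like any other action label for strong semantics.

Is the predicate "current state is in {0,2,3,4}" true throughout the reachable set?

Answer: INVARIANT VIOLATED at state 1

Working:
Safe = {0,2,3,4}
R = {0,1}
  0: ok
  1: outside
reach 1 via c — violates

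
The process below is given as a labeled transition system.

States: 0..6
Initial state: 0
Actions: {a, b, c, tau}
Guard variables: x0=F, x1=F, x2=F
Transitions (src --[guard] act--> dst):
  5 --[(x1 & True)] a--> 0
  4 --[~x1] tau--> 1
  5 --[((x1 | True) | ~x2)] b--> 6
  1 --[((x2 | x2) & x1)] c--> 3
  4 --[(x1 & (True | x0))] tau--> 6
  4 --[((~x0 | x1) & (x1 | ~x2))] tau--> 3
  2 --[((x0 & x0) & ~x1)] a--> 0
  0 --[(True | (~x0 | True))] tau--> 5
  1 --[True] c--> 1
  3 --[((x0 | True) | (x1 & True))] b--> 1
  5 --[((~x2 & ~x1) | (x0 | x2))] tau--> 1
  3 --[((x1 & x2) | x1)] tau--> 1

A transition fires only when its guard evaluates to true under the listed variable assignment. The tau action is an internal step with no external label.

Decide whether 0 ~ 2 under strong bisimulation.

Answer: NOT BISIMILAR

Working:
Refine partition for ~:
  P[0] = {{0,1,2,3,4,5,6}}
  P[1] = {{0,4},{1},{2,6},{3},{5}}
  P[2] = {{0},{1},{2,6},{3},{4},{5}}
6 equivalence class(es) (converged in 3)
class of 0: {0}; class of 2: {2,6}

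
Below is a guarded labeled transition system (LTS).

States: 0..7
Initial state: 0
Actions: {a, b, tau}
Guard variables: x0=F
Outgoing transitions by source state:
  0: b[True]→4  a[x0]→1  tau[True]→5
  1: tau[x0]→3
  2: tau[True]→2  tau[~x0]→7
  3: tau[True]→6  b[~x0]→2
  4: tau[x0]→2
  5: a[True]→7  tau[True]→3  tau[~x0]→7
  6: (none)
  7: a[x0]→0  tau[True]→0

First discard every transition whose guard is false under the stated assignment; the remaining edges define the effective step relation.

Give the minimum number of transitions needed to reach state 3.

Layered search for 3:
  Layer 0: {0}
  Layer 1: {4,5}
  Layer 2: {3,7}
3 enters at depth 2; path tau·tau

Answer: 2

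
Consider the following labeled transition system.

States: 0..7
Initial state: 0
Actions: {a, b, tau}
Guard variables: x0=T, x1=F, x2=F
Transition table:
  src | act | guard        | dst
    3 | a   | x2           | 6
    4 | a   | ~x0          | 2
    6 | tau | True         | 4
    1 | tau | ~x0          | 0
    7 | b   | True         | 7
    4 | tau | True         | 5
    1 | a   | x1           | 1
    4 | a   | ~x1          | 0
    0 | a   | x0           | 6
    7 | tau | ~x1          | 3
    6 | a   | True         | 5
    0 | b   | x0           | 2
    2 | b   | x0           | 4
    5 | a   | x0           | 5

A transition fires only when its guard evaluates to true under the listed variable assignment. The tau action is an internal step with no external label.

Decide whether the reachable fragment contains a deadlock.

Answer: DEADLOCK-FREE

Working:
R = {0,2,4,5,6}
  0: a→6  b→2  [deg 2]
  2: b→4  [deg 1]
  4: a→0  tau→5  [deg 2]
  5: a→5  [deg 1]
  6: a→5  tau→4  [deg 2]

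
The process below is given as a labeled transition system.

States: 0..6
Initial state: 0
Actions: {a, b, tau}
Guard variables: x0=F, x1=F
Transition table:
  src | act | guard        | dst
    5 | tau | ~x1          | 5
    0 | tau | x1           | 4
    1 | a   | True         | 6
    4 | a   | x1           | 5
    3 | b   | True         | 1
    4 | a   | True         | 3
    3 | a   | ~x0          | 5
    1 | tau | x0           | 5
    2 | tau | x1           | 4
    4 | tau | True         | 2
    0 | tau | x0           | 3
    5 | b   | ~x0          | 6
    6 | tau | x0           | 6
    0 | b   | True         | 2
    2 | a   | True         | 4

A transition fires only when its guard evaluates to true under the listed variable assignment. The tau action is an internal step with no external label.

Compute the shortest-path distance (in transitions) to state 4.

Answer: 2

Trace:
Layered search for 4:
  depth 0: {0}
  depth 1: {2}
  depth 2: {4}
depth(4)=2, e.g. b·a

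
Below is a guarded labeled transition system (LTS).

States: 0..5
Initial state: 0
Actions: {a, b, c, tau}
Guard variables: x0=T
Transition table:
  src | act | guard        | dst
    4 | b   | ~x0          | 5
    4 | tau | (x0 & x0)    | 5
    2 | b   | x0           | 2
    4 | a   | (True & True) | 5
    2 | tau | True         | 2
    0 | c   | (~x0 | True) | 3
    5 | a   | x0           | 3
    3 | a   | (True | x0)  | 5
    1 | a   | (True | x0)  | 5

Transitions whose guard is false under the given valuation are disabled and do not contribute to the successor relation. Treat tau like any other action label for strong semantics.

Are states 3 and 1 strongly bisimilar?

Answer: BISIMILAR

Trace:
Compute ~ classes (split until stable):
  P[0] = {{0,1,2,3,4,5}}
  P[1] = {{0},{1,3,5},{2},{4}}
4 equivalence class(es) (converged in 2)
[3]={1,3,5}  [1]={1,3,5}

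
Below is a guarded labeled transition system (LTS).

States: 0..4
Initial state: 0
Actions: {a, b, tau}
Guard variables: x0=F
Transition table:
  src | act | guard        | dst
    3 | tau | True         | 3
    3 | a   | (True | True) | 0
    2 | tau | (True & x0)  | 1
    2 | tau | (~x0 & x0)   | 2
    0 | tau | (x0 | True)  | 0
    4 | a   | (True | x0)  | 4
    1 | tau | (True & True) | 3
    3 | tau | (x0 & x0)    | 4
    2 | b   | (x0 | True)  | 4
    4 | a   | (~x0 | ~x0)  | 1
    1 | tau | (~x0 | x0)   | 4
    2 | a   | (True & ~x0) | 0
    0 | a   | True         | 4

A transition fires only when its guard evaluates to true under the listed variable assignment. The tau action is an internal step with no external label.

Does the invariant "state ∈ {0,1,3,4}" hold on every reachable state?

Allowed set {0,1,3,4}
Reachable = {0,1,3,4}
  0: ok
  1: ok
  3: ok
  4: ok

Answer: INVARIANT HOLDS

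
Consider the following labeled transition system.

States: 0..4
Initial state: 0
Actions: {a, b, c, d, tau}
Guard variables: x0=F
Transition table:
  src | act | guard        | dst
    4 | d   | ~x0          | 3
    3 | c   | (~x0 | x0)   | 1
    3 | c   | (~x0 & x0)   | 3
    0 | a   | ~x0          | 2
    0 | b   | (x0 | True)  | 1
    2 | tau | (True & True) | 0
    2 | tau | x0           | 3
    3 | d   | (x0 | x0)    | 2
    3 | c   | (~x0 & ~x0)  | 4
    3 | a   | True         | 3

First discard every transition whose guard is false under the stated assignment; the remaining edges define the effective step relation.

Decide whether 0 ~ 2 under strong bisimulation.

Refine partition for ~:
  round 0: {{0,1,2,3,4}}
  round 1: {{0},{1},{2},{3},{4}}
stable after 2 split(s): 5 block(s)
0∈{0}, 2∈{2}

Answer: NOT BISIMILAR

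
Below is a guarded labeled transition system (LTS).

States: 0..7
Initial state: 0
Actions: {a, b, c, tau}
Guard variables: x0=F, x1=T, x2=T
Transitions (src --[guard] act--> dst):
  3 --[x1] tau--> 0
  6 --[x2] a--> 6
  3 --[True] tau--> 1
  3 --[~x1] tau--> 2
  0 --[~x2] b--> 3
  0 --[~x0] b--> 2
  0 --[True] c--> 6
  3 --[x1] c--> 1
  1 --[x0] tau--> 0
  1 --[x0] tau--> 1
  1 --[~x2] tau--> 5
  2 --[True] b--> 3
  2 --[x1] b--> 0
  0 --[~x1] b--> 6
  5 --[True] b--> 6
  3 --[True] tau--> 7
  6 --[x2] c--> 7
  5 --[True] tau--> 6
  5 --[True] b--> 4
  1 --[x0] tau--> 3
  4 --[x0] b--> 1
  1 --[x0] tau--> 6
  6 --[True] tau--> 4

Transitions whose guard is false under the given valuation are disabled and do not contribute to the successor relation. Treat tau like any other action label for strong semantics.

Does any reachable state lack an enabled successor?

Answer: DEADLOCK at state 1

Working:
Reach set: {0,1,2,3,4,6,7}
  0: b→2  c→6  [2 exit(s)]
  1: ∅  [deadlock]
  2: b→0  b→3  [2 exit(s)]
  3: c→1  tau→0  tau→1  tau→7  [4 exit(s)]
  4: ∅  [deadlock]
  6: a→6  c→7  tau→4  [3 exit(s)]
  7: ∅  [deadlock]
witness 1: b·b·tau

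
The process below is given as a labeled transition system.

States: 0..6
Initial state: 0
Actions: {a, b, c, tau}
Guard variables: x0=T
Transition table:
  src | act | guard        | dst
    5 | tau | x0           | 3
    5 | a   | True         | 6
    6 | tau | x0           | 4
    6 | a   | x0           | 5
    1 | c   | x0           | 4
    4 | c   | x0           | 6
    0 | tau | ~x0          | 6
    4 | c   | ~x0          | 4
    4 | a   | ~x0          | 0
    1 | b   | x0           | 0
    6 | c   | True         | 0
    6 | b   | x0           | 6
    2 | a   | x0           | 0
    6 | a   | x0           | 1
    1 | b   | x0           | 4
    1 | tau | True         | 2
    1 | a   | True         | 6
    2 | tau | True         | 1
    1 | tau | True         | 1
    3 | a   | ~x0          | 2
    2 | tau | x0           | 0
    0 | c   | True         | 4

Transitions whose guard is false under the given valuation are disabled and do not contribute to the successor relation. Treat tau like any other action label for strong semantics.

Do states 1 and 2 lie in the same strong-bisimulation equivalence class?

Bisimulation quotient by refinement:
  round 0: {{0,1,2,3,4,5,6}}
  round 1: {{0,4},{1,6},{2,5},{3}}
  round 2: {{0},{1},{2},{3},{4},{5},{6}}
stable after 3 split(s): 7 block(s)
class of 1: {1}; class of 2: {2}

Answer: NOT BISIMILAR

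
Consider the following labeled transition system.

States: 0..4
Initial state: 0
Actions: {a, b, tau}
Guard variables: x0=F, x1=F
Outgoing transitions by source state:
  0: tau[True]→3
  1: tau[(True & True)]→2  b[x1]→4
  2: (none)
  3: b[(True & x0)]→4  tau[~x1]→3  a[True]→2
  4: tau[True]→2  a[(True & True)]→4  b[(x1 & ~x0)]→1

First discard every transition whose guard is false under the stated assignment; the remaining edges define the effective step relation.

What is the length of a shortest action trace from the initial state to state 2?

BFS to 2:
  Layer 0: {0}
  Layer 1: {3}
  Layer 2: {2}
first hit 2 at d=2 via tau·a

Answer: 2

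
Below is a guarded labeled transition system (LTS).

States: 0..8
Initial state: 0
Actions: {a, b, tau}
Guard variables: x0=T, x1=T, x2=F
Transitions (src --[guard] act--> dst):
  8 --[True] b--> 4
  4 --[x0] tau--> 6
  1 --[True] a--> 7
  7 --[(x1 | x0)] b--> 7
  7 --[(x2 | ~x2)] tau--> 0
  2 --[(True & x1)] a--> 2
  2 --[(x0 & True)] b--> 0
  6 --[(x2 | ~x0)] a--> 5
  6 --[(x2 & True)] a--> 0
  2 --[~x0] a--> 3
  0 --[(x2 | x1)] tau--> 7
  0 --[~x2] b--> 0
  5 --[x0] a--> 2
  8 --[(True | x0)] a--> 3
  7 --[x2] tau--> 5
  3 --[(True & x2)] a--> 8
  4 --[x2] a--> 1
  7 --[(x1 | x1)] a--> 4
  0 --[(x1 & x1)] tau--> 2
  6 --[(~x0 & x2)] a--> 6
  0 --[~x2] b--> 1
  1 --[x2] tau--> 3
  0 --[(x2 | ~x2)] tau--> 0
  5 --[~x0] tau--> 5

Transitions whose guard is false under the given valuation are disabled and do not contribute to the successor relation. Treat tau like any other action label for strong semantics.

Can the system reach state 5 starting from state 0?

After dropping false guards: 15 live edges.
depth 0: {0}
depth 1: {1,2,7}  total {0,1,2,7}
depth 2: {4}  total {0,1,2,4,7}
depth 3: {6}  total {0,1,2,4,6,7}
R = {0,1,2,4,6,7}

Answer: UNREACHABLE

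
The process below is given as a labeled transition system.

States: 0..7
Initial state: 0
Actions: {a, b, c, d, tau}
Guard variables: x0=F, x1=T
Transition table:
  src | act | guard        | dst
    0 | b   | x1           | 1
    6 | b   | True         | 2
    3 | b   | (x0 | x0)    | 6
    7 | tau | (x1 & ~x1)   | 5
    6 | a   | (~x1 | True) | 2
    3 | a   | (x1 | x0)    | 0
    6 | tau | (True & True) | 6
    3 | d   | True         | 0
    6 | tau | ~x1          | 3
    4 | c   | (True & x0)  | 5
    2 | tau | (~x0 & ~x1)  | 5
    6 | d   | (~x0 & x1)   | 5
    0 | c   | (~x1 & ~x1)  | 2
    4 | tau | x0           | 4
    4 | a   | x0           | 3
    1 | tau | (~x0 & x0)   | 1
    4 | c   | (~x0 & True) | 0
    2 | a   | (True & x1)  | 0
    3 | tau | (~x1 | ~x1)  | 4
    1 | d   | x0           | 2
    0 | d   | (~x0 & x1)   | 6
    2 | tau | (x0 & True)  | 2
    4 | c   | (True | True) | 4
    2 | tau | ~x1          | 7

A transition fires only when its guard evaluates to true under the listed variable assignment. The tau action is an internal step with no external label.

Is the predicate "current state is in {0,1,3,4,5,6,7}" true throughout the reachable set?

Safe = {0,1,3,4,5,6,7}
Reach set: {0,1,2,5,6}
  0: safe
  1: safe
  2: VIOLATES
  5: safe
  6: safe
witness against invariant: d·b → 2

Answer: INVARIANT VIOLATED at state 2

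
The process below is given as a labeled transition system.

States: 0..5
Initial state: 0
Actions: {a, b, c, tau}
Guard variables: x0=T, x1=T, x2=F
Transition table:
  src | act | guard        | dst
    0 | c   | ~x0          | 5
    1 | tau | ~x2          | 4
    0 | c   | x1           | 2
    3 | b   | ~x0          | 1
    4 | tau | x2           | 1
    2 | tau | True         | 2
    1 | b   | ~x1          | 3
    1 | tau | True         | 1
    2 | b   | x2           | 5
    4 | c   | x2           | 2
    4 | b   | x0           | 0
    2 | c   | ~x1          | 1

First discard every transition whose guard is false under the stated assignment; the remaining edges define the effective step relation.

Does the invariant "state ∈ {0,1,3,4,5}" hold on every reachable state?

Answer: INVARIANT VIOLATED at state 2

Working:
Safe = {0,1,3,4,5}
Reachable = {0,2}
  0: ok
  2: VIOLATES
witness against invariant: c → 2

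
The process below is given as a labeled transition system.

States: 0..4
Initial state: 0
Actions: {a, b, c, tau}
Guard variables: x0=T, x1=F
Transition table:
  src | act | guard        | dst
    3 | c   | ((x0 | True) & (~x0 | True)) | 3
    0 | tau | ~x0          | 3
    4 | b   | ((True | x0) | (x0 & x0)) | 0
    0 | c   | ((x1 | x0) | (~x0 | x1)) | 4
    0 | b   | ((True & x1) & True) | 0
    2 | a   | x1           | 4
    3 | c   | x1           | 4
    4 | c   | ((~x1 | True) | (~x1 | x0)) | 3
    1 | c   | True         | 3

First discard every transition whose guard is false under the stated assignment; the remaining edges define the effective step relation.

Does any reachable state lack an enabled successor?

Answer: DEADLOCK-FREE

Analysis:
R = {0,3,4}
  0: c→4  [1 out]
  3: c→3  [1 out]
  4: b→0  c→3  [2 out]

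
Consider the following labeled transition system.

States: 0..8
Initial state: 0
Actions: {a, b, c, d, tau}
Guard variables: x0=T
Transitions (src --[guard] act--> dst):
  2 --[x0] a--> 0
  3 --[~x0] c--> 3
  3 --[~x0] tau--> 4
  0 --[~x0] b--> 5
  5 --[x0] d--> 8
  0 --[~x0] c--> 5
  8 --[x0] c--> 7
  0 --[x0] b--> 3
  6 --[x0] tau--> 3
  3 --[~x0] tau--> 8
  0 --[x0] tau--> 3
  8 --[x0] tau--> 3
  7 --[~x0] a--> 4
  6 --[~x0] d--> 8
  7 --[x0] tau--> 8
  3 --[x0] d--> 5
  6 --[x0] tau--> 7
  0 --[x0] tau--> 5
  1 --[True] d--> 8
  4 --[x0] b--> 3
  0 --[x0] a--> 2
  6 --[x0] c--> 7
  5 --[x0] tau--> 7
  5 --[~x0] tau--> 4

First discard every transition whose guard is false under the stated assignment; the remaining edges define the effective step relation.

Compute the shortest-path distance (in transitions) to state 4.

Answer: UNREACHABLE

Analysis:
Layered search for 4:
  depth 0: {0}
  depth 1: {2,3,5}
  depth 2: {7,8}
4 never appears.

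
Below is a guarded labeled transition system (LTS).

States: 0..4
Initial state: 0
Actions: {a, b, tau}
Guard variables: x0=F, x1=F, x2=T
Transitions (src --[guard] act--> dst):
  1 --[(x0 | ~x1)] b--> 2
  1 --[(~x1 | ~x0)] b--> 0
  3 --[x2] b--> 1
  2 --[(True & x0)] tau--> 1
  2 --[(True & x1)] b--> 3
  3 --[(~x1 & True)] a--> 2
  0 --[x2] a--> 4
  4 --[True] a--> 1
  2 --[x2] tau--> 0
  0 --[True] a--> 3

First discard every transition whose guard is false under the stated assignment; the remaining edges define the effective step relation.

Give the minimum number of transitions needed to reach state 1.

Answer: 2

Working:
Breadth-first toward 1:
  depth 0: {0}
  depth 1: {3,4}
  depth 2: {1,2}
1 enters at depth 2; path a·b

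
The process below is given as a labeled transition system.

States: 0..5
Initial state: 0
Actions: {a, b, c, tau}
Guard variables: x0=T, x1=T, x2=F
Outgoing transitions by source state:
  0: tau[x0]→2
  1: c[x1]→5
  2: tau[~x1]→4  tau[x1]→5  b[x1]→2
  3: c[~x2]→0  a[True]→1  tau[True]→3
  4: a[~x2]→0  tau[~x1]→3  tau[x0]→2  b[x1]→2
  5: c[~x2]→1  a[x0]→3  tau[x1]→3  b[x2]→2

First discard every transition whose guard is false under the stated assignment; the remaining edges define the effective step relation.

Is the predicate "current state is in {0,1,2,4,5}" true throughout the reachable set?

Answer: INVARIANT VIOLATED at state 3

Trace:
Allowed set {0,1,2,4,5}
Reachable = {0,1,2,3,5}
  0: ok
  1: ok
  2: ok
  3: outside
  5: ok
witness against invariant: tau·tau·a → 3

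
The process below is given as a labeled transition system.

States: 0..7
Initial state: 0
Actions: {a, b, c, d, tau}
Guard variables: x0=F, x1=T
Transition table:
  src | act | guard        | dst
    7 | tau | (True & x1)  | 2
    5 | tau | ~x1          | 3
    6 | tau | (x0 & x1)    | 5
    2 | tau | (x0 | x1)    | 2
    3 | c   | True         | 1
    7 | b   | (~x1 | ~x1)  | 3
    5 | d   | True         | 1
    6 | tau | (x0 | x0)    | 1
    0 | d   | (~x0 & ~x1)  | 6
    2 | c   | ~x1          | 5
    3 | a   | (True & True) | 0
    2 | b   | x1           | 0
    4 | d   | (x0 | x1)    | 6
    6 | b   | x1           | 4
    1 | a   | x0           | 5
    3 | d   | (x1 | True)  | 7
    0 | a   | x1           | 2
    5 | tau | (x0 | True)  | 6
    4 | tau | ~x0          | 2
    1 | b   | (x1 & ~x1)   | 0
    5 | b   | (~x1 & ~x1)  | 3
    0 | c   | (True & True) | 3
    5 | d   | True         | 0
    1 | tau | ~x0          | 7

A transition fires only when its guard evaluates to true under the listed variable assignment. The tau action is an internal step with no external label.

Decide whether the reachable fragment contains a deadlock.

R = {0,1,2,3,7}
  0: a→2  c→3  [2 out]
  1: tau→7  [1 out]
  2: b→0  tau→2  [2 out]
  3: a→0  c→1  d→7  [3 out]
  7: tau→2  [1 out]

Answer: DEADLOCK-FREE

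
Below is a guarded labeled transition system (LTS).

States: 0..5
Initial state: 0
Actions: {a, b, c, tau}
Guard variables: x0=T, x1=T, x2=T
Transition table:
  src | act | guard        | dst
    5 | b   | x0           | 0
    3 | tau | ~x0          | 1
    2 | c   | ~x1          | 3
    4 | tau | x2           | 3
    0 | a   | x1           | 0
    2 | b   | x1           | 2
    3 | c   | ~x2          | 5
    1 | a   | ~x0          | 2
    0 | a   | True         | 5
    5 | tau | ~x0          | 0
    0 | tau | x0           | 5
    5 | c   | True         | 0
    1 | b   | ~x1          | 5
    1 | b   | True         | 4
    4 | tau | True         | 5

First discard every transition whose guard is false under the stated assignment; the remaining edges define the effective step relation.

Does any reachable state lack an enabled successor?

Answer: DEADLOCK-FREE

Analysis:
R = {0,5}
  0: a→0  a→5  tau→5  [3 out]
  5: b→0  c→0  [2 out]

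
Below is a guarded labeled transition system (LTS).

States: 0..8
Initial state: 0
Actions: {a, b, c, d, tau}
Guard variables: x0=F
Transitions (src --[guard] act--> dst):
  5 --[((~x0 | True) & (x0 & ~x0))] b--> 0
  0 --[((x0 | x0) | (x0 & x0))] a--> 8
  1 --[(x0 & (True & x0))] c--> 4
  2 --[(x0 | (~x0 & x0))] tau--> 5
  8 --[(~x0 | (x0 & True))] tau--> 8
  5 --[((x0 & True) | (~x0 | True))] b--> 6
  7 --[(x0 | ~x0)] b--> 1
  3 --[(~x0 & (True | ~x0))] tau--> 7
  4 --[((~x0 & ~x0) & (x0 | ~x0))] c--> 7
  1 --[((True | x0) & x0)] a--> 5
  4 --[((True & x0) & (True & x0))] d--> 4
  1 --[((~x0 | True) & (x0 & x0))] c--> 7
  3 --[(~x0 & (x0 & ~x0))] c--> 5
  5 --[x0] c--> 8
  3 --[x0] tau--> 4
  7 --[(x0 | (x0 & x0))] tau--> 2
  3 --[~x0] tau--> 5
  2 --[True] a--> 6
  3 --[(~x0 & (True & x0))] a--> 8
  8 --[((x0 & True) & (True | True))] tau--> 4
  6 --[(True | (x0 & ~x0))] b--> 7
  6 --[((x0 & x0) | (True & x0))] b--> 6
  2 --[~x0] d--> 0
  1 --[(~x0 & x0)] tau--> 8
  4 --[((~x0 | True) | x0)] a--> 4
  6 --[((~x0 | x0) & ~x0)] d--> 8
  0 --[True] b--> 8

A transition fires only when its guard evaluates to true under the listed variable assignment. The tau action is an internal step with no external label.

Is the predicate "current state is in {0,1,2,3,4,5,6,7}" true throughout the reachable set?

Inv-set: {0,1,2,3,4,5,6,7}
R = {0,8}
  0: ok
  8: VIOLATES
witness against invariant: b → 8

Answer: INVARIANT VIOLATED at state 8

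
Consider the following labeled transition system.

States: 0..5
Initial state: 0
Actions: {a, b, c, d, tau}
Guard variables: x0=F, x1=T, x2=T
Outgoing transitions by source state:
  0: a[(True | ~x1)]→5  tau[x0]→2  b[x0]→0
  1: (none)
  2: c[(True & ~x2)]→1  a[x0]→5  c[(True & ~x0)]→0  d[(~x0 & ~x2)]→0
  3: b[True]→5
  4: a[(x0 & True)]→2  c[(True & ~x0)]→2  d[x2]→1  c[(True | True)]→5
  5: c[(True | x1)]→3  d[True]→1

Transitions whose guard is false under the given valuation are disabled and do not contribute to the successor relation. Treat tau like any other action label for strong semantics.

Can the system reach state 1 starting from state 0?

After dropping false guards: 8 live edges.
depth 0: {0}
depth 1: {5}  total {0,5}
depth 2: {1,3}  total {0,1,3,5}
Reach set: {0,1,3,5}
Path to 1: a·d

Answer: REACHABLE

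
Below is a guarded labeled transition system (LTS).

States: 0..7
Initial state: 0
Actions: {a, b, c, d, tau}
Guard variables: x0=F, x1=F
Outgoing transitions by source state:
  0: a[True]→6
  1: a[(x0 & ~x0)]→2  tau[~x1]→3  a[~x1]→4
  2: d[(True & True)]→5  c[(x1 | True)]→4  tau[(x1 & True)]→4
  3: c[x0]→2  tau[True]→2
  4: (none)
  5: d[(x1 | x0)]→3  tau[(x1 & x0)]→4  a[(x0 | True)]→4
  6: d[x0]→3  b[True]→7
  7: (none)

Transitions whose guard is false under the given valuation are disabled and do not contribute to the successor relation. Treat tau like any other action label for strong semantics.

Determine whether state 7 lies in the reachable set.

Answer: REACHABLE

Analysis:
After dropping false guards: 8 live edges.
depth 0: {0}
depth 1: {6}  now seen {0,6}
depth 2: {7}  now seen {0,6,7}
Reach set: {0,6,7}
trace reaching 7: a·b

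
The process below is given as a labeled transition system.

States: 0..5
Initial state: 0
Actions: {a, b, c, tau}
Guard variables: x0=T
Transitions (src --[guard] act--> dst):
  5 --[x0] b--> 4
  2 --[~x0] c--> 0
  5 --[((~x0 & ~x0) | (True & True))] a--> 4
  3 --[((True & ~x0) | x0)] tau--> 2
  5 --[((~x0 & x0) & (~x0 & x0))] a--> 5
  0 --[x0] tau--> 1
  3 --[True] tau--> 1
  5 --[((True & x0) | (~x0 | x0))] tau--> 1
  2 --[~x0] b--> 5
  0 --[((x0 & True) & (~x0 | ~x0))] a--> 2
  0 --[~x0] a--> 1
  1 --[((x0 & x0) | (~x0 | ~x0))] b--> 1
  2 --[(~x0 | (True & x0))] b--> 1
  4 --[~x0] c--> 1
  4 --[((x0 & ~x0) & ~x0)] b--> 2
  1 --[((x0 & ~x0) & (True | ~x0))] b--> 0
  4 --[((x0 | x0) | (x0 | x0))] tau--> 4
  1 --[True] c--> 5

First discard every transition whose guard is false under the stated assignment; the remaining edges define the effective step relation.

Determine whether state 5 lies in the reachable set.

Answer: REACHABLE

Analysis:
Guard filter leaves 10 enabled edge(s).
depth 0: {0}
depth 1: {1}  cumulative {0,1}
depth 2: {5}  cumulative {0,1,5}
depth 3: {4}  cumulative {0,1,4,5}
R = {0,1,4,5}
Path to 5: tau·c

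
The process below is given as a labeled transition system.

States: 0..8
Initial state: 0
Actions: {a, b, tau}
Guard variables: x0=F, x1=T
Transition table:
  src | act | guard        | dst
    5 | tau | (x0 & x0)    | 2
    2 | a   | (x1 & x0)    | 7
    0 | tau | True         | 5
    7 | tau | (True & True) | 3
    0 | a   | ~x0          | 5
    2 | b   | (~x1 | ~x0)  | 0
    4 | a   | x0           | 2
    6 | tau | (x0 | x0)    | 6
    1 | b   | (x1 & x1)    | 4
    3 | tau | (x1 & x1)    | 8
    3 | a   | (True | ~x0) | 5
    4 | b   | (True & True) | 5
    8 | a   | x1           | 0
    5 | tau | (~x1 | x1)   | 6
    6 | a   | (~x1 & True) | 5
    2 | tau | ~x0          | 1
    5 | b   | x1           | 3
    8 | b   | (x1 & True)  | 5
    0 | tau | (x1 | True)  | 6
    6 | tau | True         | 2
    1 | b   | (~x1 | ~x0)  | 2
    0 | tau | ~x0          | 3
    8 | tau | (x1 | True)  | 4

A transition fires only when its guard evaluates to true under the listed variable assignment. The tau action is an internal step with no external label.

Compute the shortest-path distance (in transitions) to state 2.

Answer: 2

Analysis:
Breadth-first toward 2:
  depth 0: {0}
  depth 1: {3,5,6}
  depth 2: {2,8}
first hit 2 at d=2 via tau·tau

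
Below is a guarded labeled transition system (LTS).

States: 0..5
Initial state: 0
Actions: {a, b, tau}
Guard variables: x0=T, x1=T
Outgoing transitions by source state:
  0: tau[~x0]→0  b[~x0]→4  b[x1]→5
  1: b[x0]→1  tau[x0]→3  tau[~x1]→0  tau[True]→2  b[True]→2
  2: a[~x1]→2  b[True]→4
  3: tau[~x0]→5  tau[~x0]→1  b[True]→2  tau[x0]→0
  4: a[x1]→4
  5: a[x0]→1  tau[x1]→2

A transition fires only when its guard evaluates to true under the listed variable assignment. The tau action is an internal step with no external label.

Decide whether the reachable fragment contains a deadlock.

Answer: DEADLOCK-FREE

Analysis:
R = {0,1,2,3,4,5}
  0: b→5  [deg 1]
  1: b→1  b→2  tau→2  tau→3  [deg 4]
  2: b→4  [deg 1]
  3: b→2  tau→0  [deg 2]
  4: a→4  [deg 1]
  5: a→1  tau→2  [deg 2]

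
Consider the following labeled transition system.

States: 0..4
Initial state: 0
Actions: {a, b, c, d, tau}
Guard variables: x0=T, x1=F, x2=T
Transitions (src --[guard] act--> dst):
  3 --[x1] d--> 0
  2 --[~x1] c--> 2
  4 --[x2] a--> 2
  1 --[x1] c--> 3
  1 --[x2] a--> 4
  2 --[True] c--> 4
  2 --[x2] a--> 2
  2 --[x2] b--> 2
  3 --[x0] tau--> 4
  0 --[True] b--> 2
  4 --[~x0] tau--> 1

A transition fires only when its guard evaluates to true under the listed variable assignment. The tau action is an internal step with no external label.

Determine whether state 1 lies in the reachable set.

Answer: UNREACHABLE

Analysis:
Guard filter leaves 8 enabled edge(s).
Layer 0: {0}
Layer 1: {2}  cumulative {0,2}
Layer 2: {4}  cumulative {0,2,4}
R = {0,2,4}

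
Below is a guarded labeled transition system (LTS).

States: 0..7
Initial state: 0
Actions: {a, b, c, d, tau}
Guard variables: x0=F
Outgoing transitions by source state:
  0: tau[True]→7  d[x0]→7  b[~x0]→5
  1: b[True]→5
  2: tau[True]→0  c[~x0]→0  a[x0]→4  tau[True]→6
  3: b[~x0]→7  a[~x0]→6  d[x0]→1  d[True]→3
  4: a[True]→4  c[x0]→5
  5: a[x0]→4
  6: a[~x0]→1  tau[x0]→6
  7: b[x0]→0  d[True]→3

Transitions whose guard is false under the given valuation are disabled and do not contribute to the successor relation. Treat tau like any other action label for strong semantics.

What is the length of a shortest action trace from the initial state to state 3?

Breadth-first toward 3:
  depth 0: {0}
  depth 1: {5,7}
  depth 2: {3}
first hit 3 at d=2 via tau·d

Answer: 2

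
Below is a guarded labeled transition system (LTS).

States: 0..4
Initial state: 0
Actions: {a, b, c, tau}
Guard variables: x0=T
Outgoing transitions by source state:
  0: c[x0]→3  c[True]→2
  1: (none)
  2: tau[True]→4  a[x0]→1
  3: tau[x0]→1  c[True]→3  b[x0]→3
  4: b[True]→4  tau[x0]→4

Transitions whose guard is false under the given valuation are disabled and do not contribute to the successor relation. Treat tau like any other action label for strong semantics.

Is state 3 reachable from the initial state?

Guard filter leaves 9 enabled edge(s).
L0 = {0}
L1 = {2,3}  cumulative {0,2,3}
L2 = {1,4}  cumulative {0,1,2,3,4}
Reach set: {0,1,2,3,4}
trace reaching 3: c

Answer: REACHABLE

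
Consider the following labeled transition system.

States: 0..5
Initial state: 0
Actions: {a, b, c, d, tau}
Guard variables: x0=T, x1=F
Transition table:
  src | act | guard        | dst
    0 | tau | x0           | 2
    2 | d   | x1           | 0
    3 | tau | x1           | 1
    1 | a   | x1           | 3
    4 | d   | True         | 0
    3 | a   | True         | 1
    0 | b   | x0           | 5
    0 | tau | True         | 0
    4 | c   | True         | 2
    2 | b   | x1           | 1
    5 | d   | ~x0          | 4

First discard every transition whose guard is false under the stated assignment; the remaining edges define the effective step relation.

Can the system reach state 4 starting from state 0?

Answer: UNREACHABLE

Trace:
6 transition(s) survive guard evaluation.
depth 0: {0}
depth 1: {2,5}  cumulative {0,2,5}
Reachable = {0,2,5}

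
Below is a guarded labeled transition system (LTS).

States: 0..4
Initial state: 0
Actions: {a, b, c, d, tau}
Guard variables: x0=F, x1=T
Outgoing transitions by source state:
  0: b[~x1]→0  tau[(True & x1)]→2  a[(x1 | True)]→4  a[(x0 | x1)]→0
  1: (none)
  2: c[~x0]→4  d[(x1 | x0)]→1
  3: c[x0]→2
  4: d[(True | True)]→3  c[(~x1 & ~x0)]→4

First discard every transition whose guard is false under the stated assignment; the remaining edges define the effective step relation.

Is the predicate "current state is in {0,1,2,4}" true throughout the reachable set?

Answer: INVARIANT VIOLATED at state 3

Working:
Safe = {0,1,2,4}
R = {0,1,2,3,4}
  0: safe
  1: safe
  2: safe
  3: ✗ unsafe
  4: safe
witness against invariant: a·d → 3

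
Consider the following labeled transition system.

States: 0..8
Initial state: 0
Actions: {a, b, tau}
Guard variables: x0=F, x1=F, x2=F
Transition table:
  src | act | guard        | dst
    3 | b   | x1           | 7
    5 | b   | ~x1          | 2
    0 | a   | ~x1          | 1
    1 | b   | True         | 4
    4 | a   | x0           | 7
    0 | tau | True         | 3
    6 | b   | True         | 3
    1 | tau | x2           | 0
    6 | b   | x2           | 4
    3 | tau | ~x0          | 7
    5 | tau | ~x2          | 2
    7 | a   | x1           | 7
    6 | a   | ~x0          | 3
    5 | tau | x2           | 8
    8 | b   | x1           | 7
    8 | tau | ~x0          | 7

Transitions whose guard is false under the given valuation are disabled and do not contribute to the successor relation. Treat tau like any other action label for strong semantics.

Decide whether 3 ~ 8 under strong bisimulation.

Answer: BISIMILAR

Working:
Bisimulation quotient by refinement:
  P[0] = {{0,1,2,3,4,5,6,7,8}}
  P[1] = {{0},{1},{2,4,7},{3,8},{5},{6}}
6 equivalence class(es) (converged in 2)
3∈{3,8}, 8∈{3,8}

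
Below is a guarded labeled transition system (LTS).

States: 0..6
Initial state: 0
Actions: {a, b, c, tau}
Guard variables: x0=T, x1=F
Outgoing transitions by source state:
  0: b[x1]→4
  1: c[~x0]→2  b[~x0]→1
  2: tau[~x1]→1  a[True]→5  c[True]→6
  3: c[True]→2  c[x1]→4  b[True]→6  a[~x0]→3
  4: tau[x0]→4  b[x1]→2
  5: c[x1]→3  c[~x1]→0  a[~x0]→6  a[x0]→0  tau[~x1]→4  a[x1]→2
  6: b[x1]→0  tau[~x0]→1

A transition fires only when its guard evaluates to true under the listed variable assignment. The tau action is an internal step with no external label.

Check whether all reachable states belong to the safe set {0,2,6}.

Answer: INVARIANT HOLDS

Analysis:
Inv-set: {0,2,6}
Reachable = {0}
  0: ✓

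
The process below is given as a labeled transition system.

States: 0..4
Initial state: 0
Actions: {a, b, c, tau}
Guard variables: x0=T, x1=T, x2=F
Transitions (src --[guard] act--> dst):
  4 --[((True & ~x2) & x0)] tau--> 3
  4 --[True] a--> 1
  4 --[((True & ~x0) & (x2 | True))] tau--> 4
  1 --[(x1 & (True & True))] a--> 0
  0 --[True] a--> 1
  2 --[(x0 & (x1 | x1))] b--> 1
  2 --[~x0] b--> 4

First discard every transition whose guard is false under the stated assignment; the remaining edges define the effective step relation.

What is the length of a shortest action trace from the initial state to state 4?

Answer: UNREACHABLE

Trace:
BFS to 4:
  depth 0: {0}
  depth 1: {1}
4 never appears.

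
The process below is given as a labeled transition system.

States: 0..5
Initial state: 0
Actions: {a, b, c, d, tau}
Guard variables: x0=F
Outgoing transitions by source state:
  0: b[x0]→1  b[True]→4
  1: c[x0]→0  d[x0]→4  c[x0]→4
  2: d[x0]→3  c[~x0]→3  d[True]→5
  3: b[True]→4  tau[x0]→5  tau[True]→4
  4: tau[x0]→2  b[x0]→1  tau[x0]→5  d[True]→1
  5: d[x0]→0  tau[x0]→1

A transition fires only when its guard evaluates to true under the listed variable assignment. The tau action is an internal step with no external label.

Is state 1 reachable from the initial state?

Answer: REACHABLE

Analysis:
After dropping false guards: 6 live edges.
Layer 0: {0}
Layer 1: {4}  total {0,4}
Layer 2: {1}  total {0,1,4}
Reachable = {0,1,4}
witness 1: b·d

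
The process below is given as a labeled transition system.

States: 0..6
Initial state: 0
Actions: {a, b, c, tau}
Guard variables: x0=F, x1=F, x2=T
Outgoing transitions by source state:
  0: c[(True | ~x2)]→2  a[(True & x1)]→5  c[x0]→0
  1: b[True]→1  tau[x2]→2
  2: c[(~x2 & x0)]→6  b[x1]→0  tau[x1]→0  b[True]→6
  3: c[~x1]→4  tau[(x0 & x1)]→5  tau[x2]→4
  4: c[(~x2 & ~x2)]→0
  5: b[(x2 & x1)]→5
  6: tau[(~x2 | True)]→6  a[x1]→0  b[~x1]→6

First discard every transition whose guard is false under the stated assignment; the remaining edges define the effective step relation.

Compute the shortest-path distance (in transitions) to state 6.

BFS to 6:
  depth 0: {0}
  depth 1: {2}
  depth 2: {6}
depth(6)=2, e.g. c·b

Answer: 2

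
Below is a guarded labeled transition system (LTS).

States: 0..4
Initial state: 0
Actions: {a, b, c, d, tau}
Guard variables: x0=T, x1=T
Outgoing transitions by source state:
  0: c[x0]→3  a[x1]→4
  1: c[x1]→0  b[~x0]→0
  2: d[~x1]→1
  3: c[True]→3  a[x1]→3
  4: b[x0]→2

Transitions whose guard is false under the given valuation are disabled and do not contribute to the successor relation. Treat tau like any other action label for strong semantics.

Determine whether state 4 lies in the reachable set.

Answer: REACHABLE

Working:
6 transition(s) survive guard evaluation.
L0 = {0}
L1 = {3,4}  now seen {0,3,4}
L2 = {2}  now seen {0,2,3,4}
Reachable = {0,2,3,4}
witness 4: a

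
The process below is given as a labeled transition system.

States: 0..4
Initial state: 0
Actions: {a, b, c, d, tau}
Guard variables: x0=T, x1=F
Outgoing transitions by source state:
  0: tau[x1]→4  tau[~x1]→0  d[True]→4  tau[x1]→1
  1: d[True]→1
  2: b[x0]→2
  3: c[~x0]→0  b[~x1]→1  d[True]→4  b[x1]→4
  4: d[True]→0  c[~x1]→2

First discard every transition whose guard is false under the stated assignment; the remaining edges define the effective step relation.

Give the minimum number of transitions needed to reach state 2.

BFS to 2:
  L0 = {0}
  L1 = {4}
  L2 = {2}
2 enters at depth 2; path d·c

Answer: 2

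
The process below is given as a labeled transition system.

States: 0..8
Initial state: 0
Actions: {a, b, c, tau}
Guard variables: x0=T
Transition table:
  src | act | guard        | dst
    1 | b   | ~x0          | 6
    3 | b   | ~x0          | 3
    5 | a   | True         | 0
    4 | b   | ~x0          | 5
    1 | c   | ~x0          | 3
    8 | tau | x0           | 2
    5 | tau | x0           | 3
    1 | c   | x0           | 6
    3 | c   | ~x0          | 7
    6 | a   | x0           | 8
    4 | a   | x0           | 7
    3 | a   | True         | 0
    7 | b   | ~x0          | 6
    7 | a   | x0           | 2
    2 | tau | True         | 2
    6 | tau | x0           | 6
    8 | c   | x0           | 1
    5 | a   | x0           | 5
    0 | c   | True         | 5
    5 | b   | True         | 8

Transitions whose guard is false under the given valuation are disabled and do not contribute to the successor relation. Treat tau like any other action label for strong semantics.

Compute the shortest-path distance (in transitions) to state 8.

BFS to 8:
  L0 = {0}
  L1 = {5}
  L2 = {3,8}
first hit 8 at d=2 via c·b

Answer: 2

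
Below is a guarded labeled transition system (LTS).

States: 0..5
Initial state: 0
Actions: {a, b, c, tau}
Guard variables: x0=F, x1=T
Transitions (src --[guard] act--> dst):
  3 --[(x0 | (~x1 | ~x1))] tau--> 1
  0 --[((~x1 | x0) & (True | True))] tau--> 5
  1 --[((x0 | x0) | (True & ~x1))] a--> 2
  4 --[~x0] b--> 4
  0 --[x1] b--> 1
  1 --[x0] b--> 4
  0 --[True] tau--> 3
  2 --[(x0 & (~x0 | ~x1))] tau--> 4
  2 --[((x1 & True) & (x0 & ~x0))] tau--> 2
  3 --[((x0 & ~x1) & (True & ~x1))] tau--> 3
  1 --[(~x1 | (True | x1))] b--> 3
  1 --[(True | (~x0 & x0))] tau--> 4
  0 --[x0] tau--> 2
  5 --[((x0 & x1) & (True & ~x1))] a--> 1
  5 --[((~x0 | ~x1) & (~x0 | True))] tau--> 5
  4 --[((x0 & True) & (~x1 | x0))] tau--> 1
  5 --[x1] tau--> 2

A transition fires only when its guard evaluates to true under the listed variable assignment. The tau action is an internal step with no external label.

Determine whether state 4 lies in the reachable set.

7 transition(s) survive guard evaluation.
depth 0: {0}
depth 1: {1,3}  now seen {0,1,3}
depth 2: {4}  now seen {0,1,3,4}
Reachable = {0,1,3,4}
witness 4: b·tau

Answer: REACHABLE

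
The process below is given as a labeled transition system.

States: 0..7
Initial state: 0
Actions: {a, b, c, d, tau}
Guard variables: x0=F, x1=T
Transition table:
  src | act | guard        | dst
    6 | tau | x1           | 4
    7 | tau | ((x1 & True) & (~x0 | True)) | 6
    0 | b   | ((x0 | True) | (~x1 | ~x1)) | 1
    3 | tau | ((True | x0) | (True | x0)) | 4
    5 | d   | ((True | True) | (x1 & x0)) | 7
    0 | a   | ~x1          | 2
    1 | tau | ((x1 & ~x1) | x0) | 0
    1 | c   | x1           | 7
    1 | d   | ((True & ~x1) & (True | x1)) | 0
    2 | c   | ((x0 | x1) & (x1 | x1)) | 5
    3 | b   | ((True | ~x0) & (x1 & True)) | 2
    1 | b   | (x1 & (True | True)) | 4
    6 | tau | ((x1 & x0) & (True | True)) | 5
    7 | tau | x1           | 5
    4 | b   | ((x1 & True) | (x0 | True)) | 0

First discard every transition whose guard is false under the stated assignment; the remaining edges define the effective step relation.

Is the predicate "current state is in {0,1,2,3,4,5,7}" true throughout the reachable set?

Allowed set {0,1,2,3,4,5,7}
Reach set: {0,1,4,5,6,7}
  0: safe
  1: safe
  4: safe
  5: safe
  6: outside
  7: safe
counterexample path to 6: b·c·tau

Answer: INVARIANT VIOLATED at state 6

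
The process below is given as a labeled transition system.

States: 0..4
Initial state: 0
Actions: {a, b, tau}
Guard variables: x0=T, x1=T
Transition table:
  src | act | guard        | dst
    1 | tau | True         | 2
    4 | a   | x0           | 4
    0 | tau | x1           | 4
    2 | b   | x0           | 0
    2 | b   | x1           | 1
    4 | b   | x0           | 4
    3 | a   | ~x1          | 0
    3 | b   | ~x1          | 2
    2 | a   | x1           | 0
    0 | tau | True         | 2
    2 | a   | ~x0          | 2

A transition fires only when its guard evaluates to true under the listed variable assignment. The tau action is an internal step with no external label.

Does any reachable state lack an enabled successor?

Answer: DEADLOCK-FREE

Analysis:
Reach set: {0,1,2,4}
  0: tau→2  tau→4  [2 exit(s)]
  1: tau→2  [1 exit(s)]
  2: a→0  b→0  b→1  [3 exit(s)]
  4: a→4  b→4  [2 exit(s)]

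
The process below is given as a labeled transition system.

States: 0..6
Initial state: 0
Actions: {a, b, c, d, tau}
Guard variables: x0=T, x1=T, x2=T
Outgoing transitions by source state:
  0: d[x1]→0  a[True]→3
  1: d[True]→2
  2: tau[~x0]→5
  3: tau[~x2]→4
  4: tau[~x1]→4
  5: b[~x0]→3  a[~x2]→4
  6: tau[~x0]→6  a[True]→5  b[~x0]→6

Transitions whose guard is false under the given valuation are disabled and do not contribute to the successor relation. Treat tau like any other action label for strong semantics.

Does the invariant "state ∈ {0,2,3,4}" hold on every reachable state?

Allowed set {0,2,3,4}
R = {0,3}
  0: safe
  3: safe

Answer: INVARIANT HOLDS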